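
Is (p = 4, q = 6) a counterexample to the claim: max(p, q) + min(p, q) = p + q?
No

Substituting p = 4, q = 6:
LHS = max(4, 6) + min(4, 6) = 10
RHS = 4 + 6 = 10

The sides agree, so this pair does not disprove the claim.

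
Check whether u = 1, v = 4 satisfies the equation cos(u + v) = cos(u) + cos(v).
Substituting u = 1, v = 4:

LHS = cos(1 + 4) = cos(5) ≈ 0.2837
RHS = cos(1) + cos(4) ≈ -0.1133

LHS ≠ RHS, so the equation does not hold at this point.

Answer: Fails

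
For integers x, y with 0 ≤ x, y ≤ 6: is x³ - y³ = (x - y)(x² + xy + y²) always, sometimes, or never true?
The identity holds for every pair in the range. For instance at (x, y) = (2, 4): both sides equal -56.

Answer: Always true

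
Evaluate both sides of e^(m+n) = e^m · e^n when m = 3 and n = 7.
LHS = e^(3+7) = e^10 ≈ 22026.5
RHS = e^3 · e^7 = e^10 ≈ 22026.5

LHS = RHS: the two sides agree.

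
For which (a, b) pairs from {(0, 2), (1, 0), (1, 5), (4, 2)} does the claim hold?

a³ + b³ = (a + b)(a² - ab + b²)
All pairs

Testing each pair:
(0, 2): LHS = 8, RHS = 8 → holds
(1, 0): LHS = 1, RHS = 1 → holds
(1, 5): LHS = 126, RHS = 126 → holds
(4, 2): LHS = 72, RHS = 72 → holds

Every pair satisfies the claim.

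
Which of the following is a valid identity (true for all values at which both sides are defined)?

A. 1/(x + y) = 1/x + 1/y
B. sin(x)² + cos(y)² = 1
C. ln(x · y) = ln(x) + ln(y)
C

A: fails at (2, 4) — LHS = 1/6, RHS = 3/4.
B: fails at (4, 6) — LHS = sin(4)² + cos(6)² ≈ 1.495, RHS = 1.
C: holds — e.g. at (4, 5), both sides equal ln(20) ≈ 2.996.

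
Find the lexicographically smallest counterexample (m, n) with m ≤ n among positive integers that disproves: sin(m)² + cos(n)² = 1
At (1, 1): both sides equal 1, so it holds there.

Substituting (1, 2) into the claim:
LHS = sin(1)² + cos(2)² ≈ 0.8813
RHS = 1

Since LHS ≠ RHS, this pair disproves the claim, and no lexicographically smaller pair (m ≤ n, positive integers) does.

For instance (2, 6) is also a counterexample (LHS = sin(2)² + cos(6)² ≈ 1.749, RHS = 1), but it's lexicographically larger.

Answer: (m, n) = (1, 2)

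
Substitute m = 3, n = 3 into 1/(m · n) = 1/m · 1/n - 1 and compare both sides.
LHS = 1/(3 · 3) = 1/9
RHS = 1/3 · 1/3 - 1 = -8/9

LHS ≠ RHS, so the equation does not hold here.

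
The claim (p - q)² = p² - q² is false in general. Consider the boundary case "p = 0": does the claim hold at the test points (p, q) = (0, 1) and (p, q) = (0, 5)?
No, fails at both test points

At (0, 1): LHS = 1 ≠ RHS = -1
At (0, 5): LHS = 25 ≠ RHS = -25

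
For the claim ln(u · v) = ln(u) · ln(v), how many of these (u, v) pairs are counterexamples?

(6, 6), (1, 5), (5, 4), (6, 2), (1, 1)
Testing each pair:
(6, 6): LHS = ln(36) ≈ 3.584, RHS = ln(6)² ≈ 3.21 → counterexample
(1, 5): LHS = ln(5) ≈ 1.609, RHS = 0 → counterexample
(5, 4): LHS = ln(20) ≈ 2.996, RHS = ln(4)·ln(5) ≈ 2.231 → counterexample
(6, 2): LHS = ln(12) ≈ 2.485, RHS = ln(2)·ln(6) ≈ 1.242 → counterexample
(1, 1): LHS = 0, RHS = 0 → satisfies claim

That makes 4 counterexamples.

Answer: 4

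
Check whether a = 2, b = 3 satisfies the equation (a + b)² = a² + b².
Fails

Substituting a = 2, b = 3:

LHS = (2 + 3)² = 25
RHS = 2² + 3² = 13

LHS ≠ RHS, so the equation does not hold at this point.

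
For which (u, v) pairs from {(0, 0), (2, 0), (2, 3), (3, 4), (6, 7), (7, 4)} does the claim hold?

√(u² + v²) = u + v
(0, 0), (2, 0)

Testing each pair:
(0, 0): LHS = 0, RHS = 0 → holds
(2, 0): LHS = 2, RHS = 2 → holds
(2, 3): LHS = √(13) ≈ 3.606, RHS = 5 → fails
(3, 4): LHS = 5, RHS = 7 → fails
(6, 7): LHS = √(85) ≈ 9.22, RHS = 13 → fails
(7, 4): LHS = √(65) ≈ 8.062, RHS = 11 → fails

2 of 6 pairs satisfy the claim.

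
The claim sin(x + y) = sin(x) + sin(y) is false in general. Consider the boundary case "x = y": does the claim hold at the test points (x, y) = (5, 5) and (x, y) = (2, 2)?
No, fails at both test points

At (5, 5): LHS = sin(10) ≈ -0.544 ≠ RHS = 2·sin(5) ≈ -1.918
At (2, 2): LHS = sin(4) ≈ -0.7568 ≠ RHS = 2·sin(2) ≈ 1.819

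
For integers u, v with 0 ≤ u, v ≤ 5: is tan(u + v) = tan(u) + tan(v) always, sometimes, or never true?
It holds at (u, v) = (2, 0) (both sides equal tan(2) ≈ -2.185), but fails at (u, v) = (4, 4) (LHS = tan(8) ≈ -6.8, RHS = 2·tan(4) ≈ 2.316).

Answer: Sometimes true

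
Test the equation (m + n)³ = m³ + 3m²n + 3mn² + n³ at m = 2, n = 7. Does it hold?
Substituting m = 2, n = 7:

LHS = (2 + 7)³ = 729
RHS = 2³ + 3·2²·7 + 3·2·7² + 7³ = 729

LHS = RHS, so the equation holds at this point.

Answer: Holds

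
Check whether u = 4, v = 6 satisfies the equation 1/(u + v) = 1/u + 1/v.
Fails

Substituting u = 4, v = 6:

LHS = 1/(4 + 6) = 1/10
RHS = 1/4 + 1/6 = 5/12

LHS ≠ RHS, so the equation does not hold at this point.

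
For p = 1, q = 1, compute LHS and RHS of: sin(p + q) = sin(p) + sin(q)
LHS = sin(1 + 1) = sin(2) ≈ 0.9093
RHS = sin(1) + sin(1) = 2·sin(1) ≈ 1.683

LHS ≠ RHS (they differ by about 0.7736), so the equation does not hold here.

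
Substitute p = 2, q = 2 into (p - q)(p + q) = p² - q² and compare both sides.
LHS = (2 - 2)(2 + 2) = 0
RHS = 2² - 2² = 0

LHS = RHS: the two sides agree.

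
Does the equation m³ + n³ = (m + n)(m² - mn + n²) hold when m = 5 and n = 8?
Holds

Substituting m = 5, n = 8:

LHS = 5³ + 8³ = 637
RHS = (5 + 8)(5² - 5·8 + 8²) = 637

LHS = RHS, so the equation holds at this point.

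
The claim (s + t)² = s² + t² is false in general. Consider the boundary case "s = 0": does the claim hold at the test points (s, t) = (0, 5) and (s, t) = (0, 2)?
At (0, 5): LHS = 25, RHS = 25 → equal
At (0, 2): LHS = 4, RHS = 4 → equal

So the claim does hold at both of these boundary points, even though it is not an identity.

Answer: Yes, holds at both test points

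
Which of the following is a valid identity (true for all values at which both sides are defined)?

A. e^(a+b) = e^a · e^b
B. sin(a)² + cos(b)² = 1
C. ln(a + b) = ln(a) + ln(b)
A: holds — e.g. at (1, 4), both sides equal e^5 ≈ 148.4.
B: fails at (3, 5) — LHS = sin(3)² + cos(5)² ≈ 0.1004, RHS = 1.
C: fails at (2, 7) — LHS = ln(9) ≈ 2.197, RHS = ln(2) + ln(7) ≈ 2.639.

Answer: A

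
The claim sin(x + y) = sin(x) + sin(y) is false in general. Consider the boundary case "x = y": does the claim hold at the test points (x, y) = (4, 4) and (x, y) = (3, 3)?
No, fails at both test points

At (4, 4): LHS = sin(8) ≈ 0.9894 ≠ RHS = 2·sin(4) ≈ -1.514
At (3, 3): LHS = sin(6) ≈ -0.2794 ≠ RHS = 2·sin(3) ≈ 0.2822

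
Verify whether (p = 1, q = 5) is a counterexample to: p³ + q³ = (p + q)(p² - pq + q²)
No

Substituting p = 1, q = 5:
LHS = 1³ + 5³ = 126
RHS = (1 + 5)(1² - 1·5 + 5²) = 126

The sides agree, so this pair does not disprove the claim.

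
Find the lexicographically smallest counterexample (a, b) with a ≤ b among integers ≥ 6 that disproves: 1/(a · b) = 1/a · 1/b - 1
(a, b) = (6, 6)

Substituting (6, 6) into the claim:
LHS = 1/(6 · 6) = 1/36
RHS = 1/6 · 1/6 - 1 = -35/36

Since LHS ≠ RHS, this pair disproves the claim, and no lexicographically smaller pair (a ≤ b, integers ≥ 6) does.

For instance (10, 10) is also a counterexample (LHS = 1/100, RHS = -99/100), but it's lexicographically larger.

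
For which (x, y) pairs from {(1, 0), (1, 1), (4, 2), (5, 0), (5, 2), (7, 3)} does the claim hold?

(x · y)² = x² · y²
Testing each pair:
(1, 0): LHS = 0, RHS = 0 → holds
(1, 1): LHS = 1, RHS = 1 → holds
(4, 2): LHS = 64, RHS = 64 → holds
(5, 0): LHS = 0, RHS = 0 → holds
(5, 2): LHS = 100, RHS = 100 → holds
(7, 3): LHS = 441, RHS = 441 → holds

Every pair satisfies the claim.

Answer: All pairs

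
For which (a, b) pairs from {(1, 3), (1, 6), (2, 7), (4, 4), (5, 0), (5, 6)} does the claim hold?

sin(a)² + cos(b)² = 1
(4, 4)

Testing each pair:
(1, 3): LHS = sin(1)² + cos(3)² ≈ 1.688, RHS = 1 → fails
(1, 6): LHS = sin(1)² + cos(6)² ≈ 1.63, RHS = 1 → fails
(2, 7): LHS = cos(7)² + sin(2)² ≈ 1.395, RHS = 1 → fails
(4, 4): LHS = cos(4)² + sin(4)² = 1, RHS = 1 → holds
(5, 0): LHS = sin(5)² + 1 ≈ 1.92, RHS = 1 → fails
(5, 6): LHS = sin(5)² + cos(6)² ≈ 1.841, RHS = 1 → fails

1 of 6 pairs satisfies the claim.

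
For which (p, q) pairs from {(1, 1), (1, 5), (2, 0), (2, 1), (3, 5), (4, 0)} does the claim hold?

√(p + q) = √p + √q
Testing each pair:
(1, 1): LHS = √(2) ≈ 1.414, RHS = 2 → fails
(1, 5): LHS = √(6) ≈ 2.449, RHS = 1 + √(5) ≈ 3.236 → fails
(2, 0): LHS = √(2) ≈ 1.414, RHS = √(2) ≈ 1.414 → holds
(2, 1): LHS = √(3) ≈ 1.732, RHS = 1 + √(2) ≈ 2.414 → fails
(3, 5): LHS = 2·√(2) ≈ 2.828, RHS = √(3) + √(5) ≈ 3.968 → fails
(4, 0): LHS = 2, RHS = 2 → holds

2 of 6 pairs satisfy the claim.

Answer: (2, 0), (4, 0)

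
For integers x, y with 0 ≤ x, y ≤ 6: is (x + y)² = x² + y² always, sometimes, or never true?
Sometimes true

It holds at (x, y) = (0, 3) (both sides equal 9), but fails at (x, y) = (6, 1) (LHS = 49, RHS = 37).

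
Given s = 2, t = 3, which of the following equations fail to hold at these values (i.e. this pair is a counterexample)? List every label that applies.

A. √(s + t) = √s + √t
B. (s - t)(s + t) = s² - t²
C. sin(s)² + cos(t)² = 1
A, C

Evaluating each claim at the given values:
A. LHS = √(5) ≈ 2.236, RHS = √(2) + √(3) ≈ 3.146 → fails here (LHS ≠ RHS)
B. LHS = -5, RHS = -5 → holds here (LHS = RHS)
C. LHS = sin(2)² + cos(3)² ≈ 1.807, RHS = 1 → fails here (LHS ≠ RHS)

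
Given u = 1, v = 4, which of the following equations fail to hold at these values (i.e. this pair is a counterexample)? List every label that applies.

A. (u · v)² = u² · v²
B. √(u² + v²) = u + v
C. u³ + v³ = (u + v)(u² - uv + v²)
Evaluating each claim at the given values:
A. LHS = 16, RHS = 16 → holds here (LHS = RHS)
B. LHS = √(17) ≈ 4.123, RHS = 5 → fails here (LHS ≠ RHS)
C. LHS = 65, RHS = 65 → holds here (LHS = RHS)

Answer: B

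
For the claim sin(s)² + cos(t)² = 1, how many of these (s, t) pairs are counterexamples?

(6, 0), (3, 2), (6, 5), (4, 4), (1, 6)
4

Testing each pair:
(6, 0): LHS = sin(6)² + 1 ≈ 1.078, RHS = 1 → counterexample
(3, 2): LHS = sin(3)² + cos(2)² ≈ 0.1931, RHS = 1 → counterexample
(6, 5): LHS = sin(6)² + cos(5)² ≈ 0.1585, RHS = 1 → counterexample
(4, 4): LHS = cos(4)² + sin(4)² = 1, RHS = 1 → satisfies claim
(1, 6): LHS = sin(1)² + cos(6)² ≈ 1.63, RHS = 1 → counterexample

That makes 4 counterexamples.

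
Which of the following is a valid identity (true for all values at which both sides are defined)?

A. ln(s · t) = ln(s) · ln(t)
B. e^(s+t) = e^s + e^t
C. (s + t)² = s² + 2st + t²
C

A: fails at (5, 5) — LHS = ln(25) ≈ 3.219, RHS = ln(5)² ≈ 2.59.
B: fails at (1, 3) — LHS = e^4 ≈ 54.6, RHS = e + e^3 ≈ 22.8.
C: holds — e.g. at (2, 7), both sides equal 81.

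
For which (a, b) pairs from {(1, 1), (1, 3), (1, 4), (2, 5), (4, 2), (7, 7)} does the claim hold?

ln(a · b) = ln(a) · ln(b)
(1, 1)

Testing each pair:
(1, 1): LHS = 0, RHS = 0 → holds
(1, 3): LHS = ln(3) ≈ 1.099, RHS = 0 → fails
(1, 4): LHS = ln(4) ≈ 1.386, RHS = 0 → fails
(2, 5): LHS = ln(10) ≈ 2.303, RHS = ln(2)·ln(5) ≈ 1.116 → fails
(4, 2): LHS = ln(8) ≈ 2.079, RHS = ln(2)·ln(4) ≈ 0.9609 → fails
(7, 7): LHS = ln(49) ≈ 3.892, RHS = ln(7)² ≈ 3.787 → fails

1 of 6 pairs satisfies the claim.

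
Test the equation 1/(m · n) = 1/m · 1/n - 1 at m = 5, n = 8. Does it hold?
Fails

Substituting m = 5, n = 8:

LHS = 1/(5 · 8) = 1/40
RHS = 1/5 · 1/8 - 1 = -39/40

LHS ≠ RHS, so the equation does not hold at this point.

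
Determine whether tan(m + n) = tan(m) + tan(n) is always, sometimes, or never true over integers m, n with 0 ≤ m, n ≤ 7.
It holds at (m, n) = (3, 0) (both sides equal tan(3) ≈ -0.1425), but fails at (m, n) = (7, 1) (LHS = tan(8) ≈ -6.8, RHS = tan(7) + tan(1) ≈ 2.429).

Answer: Sometimes true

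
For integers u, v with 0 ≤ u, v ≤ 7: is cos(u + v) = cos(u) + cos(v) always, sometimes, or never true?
Never true

The claim fails for every pair in the range. For instance at (u, v) = (4, 6): LHS = cos(10) ≈ -0.8391, RHS = cos(4) + cos(6) ≈ 0.3065.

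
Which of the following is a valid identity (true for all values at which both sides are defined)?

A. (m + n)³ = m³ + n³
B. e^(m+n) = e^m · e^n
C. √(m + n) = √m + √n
B

A: fails at (2, 2) — LHS = 64, RHS = 16.
B: holds — e.g. at (1, 5), both sides equal e^6 ≈ 403.4.
C: fails at (5, 5) — LHS = √(10) ≈ 3.162, RHS = 2·√(5) ≈ 4.472.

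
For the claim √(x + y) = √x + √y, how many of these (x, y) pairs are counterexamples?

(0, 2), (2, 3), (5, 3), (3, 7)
3

Testing each pair:
(0, 2): LHS = √(2) ≈ 1.414, RHS = √(2) ≈ 1.414 → satisfies claim
(2, 3): LHS = √(5) ≈ 2.236, RHS = √(2) + √(3) ≈ 3.146 → counterexample
(5, 3): LHS = 2·√(2) ≈ 2.828, RHS = √(3) + √(5) ≈ 3.968 → counterexample
(3, 7): LHS = √(10) ≈ 3.162, RHS = √(3) + √(7) ≈ 4.378 → counterexample

That makes 3 counterexamples.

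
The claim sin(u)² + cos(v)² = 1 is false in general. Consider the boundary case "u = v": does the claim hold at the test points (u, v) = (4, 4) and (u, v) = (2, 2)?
At (4, 4): LHS = cos(4)² + sin(4)² = 1, RHS = 1 → equal
At (2, 2): LHS = cos(2)² + sin(2)² = 1, RHS = 1 → equal

So the claim does hold at both of these boundary points, even though it is not an identity.

Answer: Yes, holds at both test points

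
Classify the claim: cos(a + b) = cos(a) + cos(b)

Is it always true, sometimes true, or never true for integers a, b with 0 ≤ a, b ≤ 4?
Never true

The claim fails for every pair in the range. For instance at (a, b) = (0, 4): LHS = cos(4) ≈ -0.6536, RHS = cos(4) + 1 ≈ 0.3464.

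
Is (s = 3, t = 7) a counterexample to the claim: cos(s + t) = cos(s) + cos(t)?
Substituting s = 3, t = 7:
LHS = cos(3 + 7) = cos(10) ≈ -0.8391
RHS = cos(3) + cos(7) ≈ -0.2361

Since LHS ≠ RHS, this pair disproves the claim.

Answer: Yes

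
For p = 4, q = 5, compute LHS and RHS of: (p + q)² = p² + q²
LHS = (4 + 5)² = 81
RHS = 4² + 5² = 41

LHS ≠ RHS, so the equation does not hold here.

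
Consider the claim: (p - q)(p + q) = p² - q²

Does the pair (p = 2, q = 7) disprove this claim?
No

Substituting p = 2, q = 7:
LHS = (2 - 7)(2 + 7) = -45
RHS = 2² - 7² = -45

The sides agree, so this pair does not disprove the claim.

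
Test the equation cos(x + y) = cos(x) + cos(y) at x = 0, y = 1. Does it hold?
Fails

Substituting x = 0, y = 1:

LHS = cos(0 + 1) = cos(1) ≈ 0.5403
RHS = cos(0) + cos(1) = cos(1) + 1 ≈ 1.54

LHS ≠ RHS, so the equation does not hold at this point.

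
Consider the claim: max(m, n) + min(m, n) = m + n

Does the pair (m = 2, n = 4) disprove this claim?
Substituting m = 2, n = 4:
LHS = max(2, 4) + min(2, 4) = 6
RHS = 2 + 4 = 6

The sides agree, so this pair does not disprove the claim.

Answer: No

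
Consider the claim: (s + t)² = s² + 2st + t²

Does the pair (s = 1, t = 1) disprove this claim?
No

Substituting s = 1, t = 1:
LHS = (1 + 1)² = 4
RHS = 1² + 2·1·1 + 1² = 4

The sides agree, so this pair does not disprove the claim.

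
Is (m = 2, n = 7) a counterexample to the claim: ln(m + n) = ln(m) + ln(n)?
Substituting m = 2, n = 7:
LHS = ln(2 + 7) = ln(9) ≈ 2.197
RHS = ln(2) + ln(7) ≈ 2.639

Since LHS ≠ RHS, this pair disproves the claim.

Answer: Yes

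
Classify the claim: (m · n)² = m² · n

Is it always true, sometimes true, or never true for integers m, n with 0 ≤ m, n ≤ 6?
Sometimes true

It holds at (m, n) = (2, 1) (both sides equal 4), but fails at (m, n) = (2, 6) (LHS = 144, RHS = 24).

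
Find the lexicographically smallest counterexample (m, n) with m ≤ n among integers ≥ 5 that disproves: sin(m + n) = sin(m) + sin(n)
Substituting (5, 5) into the claim:
LHS = sin(5 + 5) = sin(10) ≈ -0.544
RHS = sin(5) + sin(5) = 2·sin(5) ≈ -1.918

Since LHS ≠ RHS, this pair disproves the claim, and no lexicographically smaller pair (m ≤ n, integers ≥ 5) does.

For instance (12, 12) is also a counterexample (LHS = sin(24) ≈ -0.9056, RHS = 2·sin(12) ≈ -1.073), but it's lexicographically larger.

Answer: (m, n) = (5, 5)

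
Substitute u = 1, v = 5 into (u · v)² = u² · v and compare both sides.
LHS = (1 · 5)² = 25
RHS = 1² · 5 = 5

LHS ≠ RHS, so the equation does not hold here.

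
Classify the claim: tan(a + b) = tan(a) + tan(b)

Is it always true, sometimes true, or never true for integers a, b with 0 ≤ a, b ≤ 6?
It holds at (a, b) = (0, 1) (both sides equal tan(1) ≈ 1.557), but fails at (a, b) = (3, 1) (LHS = tan(4) ≈ 1.158, RHS = tan(3) + tan(1) ≈ 1.415).

Answer: Sometimes true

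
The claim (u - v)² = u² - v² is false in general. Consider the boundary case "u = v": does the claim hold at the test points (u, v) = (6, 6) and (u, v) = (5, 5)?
At (6, 6): LHS = 0, RHS = 0 → equal
At (5, 5): LHS = 0, RHS = 0 → equal

So the claim does hold at both of these boundary points, even though it is not an identity.

Answer: Yes, holds at both test points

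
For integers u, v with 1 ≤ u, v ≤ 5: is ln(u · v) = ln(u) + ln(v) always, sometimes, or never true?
Always true

The identity holds for every pair in the range. For instance at (u, v) = (1, 2): both sides equal ln(2) ≈ 0.6931.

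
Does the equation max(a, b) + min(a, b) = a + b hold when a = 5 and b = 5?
Substituting a = 5, b = 5:

LHS = max(5, 5) + min(5, 5) = 10
RHS = 5 + 5 = 10

LHS = RHS, so the equation holds at this point.

Answer: Holds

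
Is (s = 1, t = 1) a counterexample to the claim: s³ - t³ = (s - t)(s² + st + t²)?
No

Substituting s = 1, t = 1:
LHS = 1³ - 1³ = 0
RHS = (1 - 1)(1² + 1·1 + 1²) = 0

The sides agree, so this pair does not disprove the claim.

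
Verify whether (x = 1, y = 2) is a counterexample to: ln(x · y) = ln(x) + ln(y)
No

Substituting x = 1, y = 2:
LHS = ln(1 · 2) = ln(2) ≈ 0.6931
RHS = ln(1) + ln(2) = ln(2) ≈ 0.6931

The sides agree, so this pair does not disprove the claim.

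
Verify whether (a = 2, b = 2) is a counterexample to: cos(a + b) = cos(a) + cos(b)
Substituting a = 2, b = 2:
LHS = cos(2 + 2) = cos(4) ≈ -0.6536
RHS = cos(2) + cos(2) = 2·cos(2) ≈ -0.8323

Since LHS ≠ RHS, this pair disproves the claim.

Answer: Yes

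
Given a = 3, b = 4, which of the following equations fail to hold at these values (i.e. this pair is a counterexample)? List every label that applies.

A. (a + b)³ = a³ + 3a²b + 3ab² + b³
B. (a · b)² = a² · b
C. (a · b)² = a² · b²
Evaluating each claim at the given values:
A. LHS = 343, RHS = 343 → holds here (LHS = RHS)
B. LHS = 144, RHS = 36 → fails here (LHS ≠ RHS)
C. LHS = 144, RHS = 144 → holds here (LHS = RHS)

Answer: B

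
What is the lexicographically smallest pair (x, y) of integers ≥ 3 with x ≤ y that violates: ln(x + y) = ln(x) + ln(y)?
Substituting (3, 3) into the claim:
LHS = ln(3 + 3) = ln(6) ≈ 1.792
RHS = ln(3) + ln(3) = 2·ln(3) ≈ 2.197

Since LHS ≠ RHS, this pair disproves the claim, and no lexicographically smaller pair (x ≤ y, integers ≥ 3) does.

For instance (7, 8) is also a counterexample (LHS = ln(15) ≈ 2.708, RHS = ln(7) + ln(8) ≈ 4.025), but it's lexicographically larger.

Answer: (x, y) = (3, 3)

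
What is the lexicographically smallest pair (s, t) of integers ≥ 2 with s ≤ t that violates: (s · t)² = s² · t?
Substituting (2, 2) into the claim:
LHS = (2 · 2)² = 16
RHS = 2² · 2 = 8

Since LHS ≠ RHS, this pair disproves the claim, and no lexicographically smaller pair (s ≤ t, integers ≥ 2) does.

For instance (3, 7) is also a counterexample (LHS = 441, RHS = 63), but it's lexicographically larger.

Answer: (s, t) = (2, 2)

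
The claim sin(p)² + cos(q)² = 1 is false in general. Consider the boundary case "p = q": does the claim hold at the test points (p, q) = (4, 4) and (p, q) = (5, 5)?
At (4, 4): LHS = cos(4)² + sin(4)² = 1, RHS = 1 → equal
At (5, 5): LHS = cos(5)² + sin(5)² = 1, RHS = 1 → equal

So the claim does hold at both of these boundary points, even though it is not an identity.

Answer: Yes, holds at both test points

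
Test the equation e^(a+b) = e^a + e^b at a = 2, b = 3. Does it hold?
Substituting a = 2, b = 3:

LHS = e^(2+3) = e^5 ≈ 148.4
RHS = e^2 + e^3 ≈ 27.47

LHS ≠ RHS, so the equation does not hold at this point.

Answer: Fails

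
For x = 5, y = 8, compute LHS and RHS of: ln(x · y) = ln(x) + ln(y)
LHS = ln(5 · 8) = ln(40) ≈ 3.689
RHS = ln(5) + ln(8) ≈ 3.689

LHS = RHS: the two sides agree.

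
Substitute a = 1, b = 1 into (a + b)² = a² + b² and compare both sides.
LHS = (1 + 1)² = 4
RHS = 1² + 1² = 2

LHS ≠ RHS, so the equation does not hold here.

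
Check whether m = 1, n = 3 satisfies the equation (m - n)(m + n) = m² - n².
Holds

Substituting m = 1, n = 3:

LHS = (1 - 3)(1 + 3) = -8
RHS = 1² - 3² = -8

LHS = RHS, so the equation holds at this point.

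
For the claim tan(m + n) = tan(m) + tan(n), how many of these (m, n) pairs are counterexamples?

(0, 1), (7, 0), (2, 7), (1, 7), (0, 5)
Testing each pair:
(0, 1): LHS = tan(1) ≈ 1.557, RHS = tan(1) ≈ 1.557 → satisfies claim
(7, 0): LHS = tan(7) ≈ 0.8714, RHS = tan(7) ≈ 0.8714 → satisfies claim
(2, 7): LHS = tan(9) ≈ -0.4523, RHS = tan(2) + tan(7) ≈ -1.314 → counterexample
(1, 7): LHS = tan(8) ≈ -6.8, RHS = tan(7) + tan(1) ≈ 2.429 → counterexample
(0, 5): LHS = tan(5) ≈ -3.381, RHS = tan(5) ≈ -3.381 → satisfies claim

That makes 2 counterexamples.

Answer: 2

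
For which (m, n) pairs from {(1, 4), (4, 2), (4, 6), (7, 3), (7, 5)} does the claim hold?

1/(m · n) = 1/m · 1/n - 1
None

Testing each pair:
(1, 4): LHS = 1/4, RHS = -3/4 → fails
(4, 2): LHS = 1/8, RHS = -7/8 → fails
(4, 6): LHS = 1/24, RHS = -23/24 → fails
(7, 3): LHS = 1/21, RHS = -20/21 → fails
(7, 5): LHS = 1/35, RHS = -34/35 → fails

No pair satisfies the claim.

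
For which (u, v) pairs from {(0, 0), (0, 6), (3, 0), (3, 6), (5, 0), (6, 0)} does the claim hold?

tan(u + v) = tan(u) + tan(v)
(0, 0), (0, 6), (3, 0), (5, 0), (6, 0)

Testing each pair:
(0, 0): LHS = 0, RHS = 0 → holds
(0, 6): LHS = tan(6) ≈ -0.291, RHS = tan(6) ≈ -0.291 → holds
(3, 0): LHS = tan(3) ≈ -0.1425, RHS = tan(3) ≈ -0.1425 → holds
(3, 6): LHS = tan(9) ≈ -0.4523, RHS = tan(6) + tan(3) ≈ -0.4336 → fails
(5, 0): LHS = tan(5) ≈ -3.381, RHS = tan(5) ≈ -3.381 → holds
(6, 0): LHS = tan(6) ≈ -0.291, RHS = tan(6) ≈ -0.291 → holds

5 of 6 pairs satisfy the claim.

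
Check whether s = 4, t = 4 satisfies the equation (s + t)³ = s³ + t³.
Fails

Substituting s = 4, t = 4:

LHS = (4 + 4)³ = 512
RHS = 4³ + 4³ = 128

LHS ≠ RHS, so the equation does not hold at this point.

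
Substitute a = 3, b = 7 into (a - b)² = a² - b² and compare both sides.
LHS = (3 - 7)² = 16
RHS = 3² - 7² = -40

LHS ≠ RHS, so the equation does not hold here.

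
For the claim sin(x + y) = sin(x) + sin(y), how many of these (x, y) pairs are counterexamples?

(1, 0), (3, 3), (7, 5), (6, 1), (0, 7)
Testing each pair:
(1, 0): LHS = sin(1) ≈ 0.8415, RHS = sin(1) ≈ 0.8415 → satisfies claim
(3, 3): LHS = sin(6) ≈ -0.2794, RHS = 2·sin(3) ≈ 0.2822 → counterexample
(7, 5): LHS = sin(12) ≈ -0.5366, RHS = sin(5) + sin(7) ≈ -0.3019 → counterexample
(6, 1): LHS = sin(7) ≈ 0.657, RHS = sin(6) + sin(1) ≈ 0.5621 → counterexample
(0, 7): LHS = sin(7) ≈ 0.657, RHS = sin(7) ≈ 0.657 → satisfies claim

That makes 3 counterexamples.

Answer: 3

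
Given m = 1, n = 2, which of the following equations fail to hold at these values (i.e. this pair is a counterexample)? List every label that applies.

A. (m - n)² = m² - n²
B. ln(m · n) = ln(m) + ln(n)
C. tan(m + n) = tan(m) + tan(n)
Evaluating each claim at the given values:
A. LHS = 1, RHS = -3 → fails here (LHS ≠ RHS)
B. LHS = ln(2) ≈ 0.6931, RHS = ln(2) ≈ 0.6931 → holds here (LHS = RHS)
C. LHS = tan(3) ≈ -0.1425, RHS = tan(2) + tan(1) ≈ -0.6276 → fails here (LHS ≠ RHS)

Answer: A, C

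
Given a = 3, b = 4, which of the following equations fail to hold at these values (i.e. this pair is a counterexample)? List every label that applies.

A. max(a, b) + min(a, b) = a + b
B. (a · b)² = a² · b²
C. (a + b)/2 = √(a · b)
Evaluating each claim at the given values:
A. LHS = 7, RHS = 7 → holds here (LHS = RHS)
B. LHS = 144, RHS = 144 → holds here (LHS = RHS)
C. LHS = 7/2, RHS = 2·√(3) ≈ 3.464 → fails here (LHS ≠ RHS)

Answer: C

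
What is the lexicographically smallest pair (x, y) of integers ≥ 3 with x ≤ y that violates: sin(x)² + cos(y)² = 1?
Substituting (3, 4) into the claim:
LHS = sin(3)² + cos(4)² ≈ 0.4472
RHS = 1

Since LHS ≠ RHS, this pair disproves the claim, and no lexicographically smaller pair (x ≤ y, integers ≥ 3) does.

For instance (4, 8) is also a counterexample (LHS = cos(8)² + sin(4)² ≈ 0.5939, RHS = 1), but it's lexicographically larger.

Answer: (x, y) = (3, 4)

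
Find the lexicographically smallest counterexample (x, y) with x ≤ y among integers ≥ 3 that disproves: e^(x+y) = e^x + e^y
Substituting (3, 3) into the claim:
LHS = e^(3+3) = e^6 ≈ 403.4
RHS = e^3 + e^3 = 2·e^3 ≈ 40.17

Since LHS ≠ RHS, this pair disproves the claim, and no lexicographically smaller pair (x ≤ y, integers ≥ 3) does.

For instance (4, 5) is also a counterexample (LHS = e^9 ≈ 8103, RHS = e^4 + e^5 ≈ 203), but it's lexicographically larger.

Answer: (x, y) = (3, 3)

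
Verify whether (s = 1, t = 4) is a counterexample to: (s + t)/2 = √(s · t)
Yes

Substituting s = 1, t = 4:
LHS = (1 + 4)/2 = 5/2
RHS = √(1 · 4) = 2

Since LHS ≠ RHS, this pair disproves the claim.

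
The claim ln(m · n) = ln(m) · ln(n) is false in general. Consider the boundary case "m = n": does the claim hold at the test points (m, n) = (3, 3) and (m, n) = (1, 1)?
At (3, 3): LHS = ln(9) ≈ 2.197 ≠ RHS = ln(3)² ≈ 1.207
At (1, 1): LHS = 0, RHS = 0 → equal

Answer: Only at (1, 1)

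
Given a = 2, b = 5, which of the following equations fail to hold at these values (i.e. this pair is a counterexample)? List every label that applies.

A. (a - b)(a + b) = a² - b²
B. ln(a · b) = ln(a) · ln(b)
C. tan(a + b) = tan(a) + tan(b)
B, C

Evaluating each claim at the given values:
A. LHS = -21, RHS = -21 → holds here (LHS = RHS)
B. LHS = ln(10) ≈ 2.303, RHS = ln(2)·ln(5) ≈ 1.116 → fails here (LHS ≠ RHS)
C. LHS = tan(7) ≈ 0.8714, RHS = tan(5) + tan(2) ≈ -5.566 → fails here (LHS ≠ RHS)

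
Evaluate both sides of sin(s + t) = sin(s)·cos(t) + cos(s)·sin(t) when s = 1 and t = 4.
LHS = sin(1 + 4) = sin(5) ≈ -0.9589
RHS = sin(1)·cos(4) + cos(1)·sin(4) = sin(1)·cos(4) + sin(4)·cos(1) ≈ -0.9589

LHS = RHS: the two sides agree.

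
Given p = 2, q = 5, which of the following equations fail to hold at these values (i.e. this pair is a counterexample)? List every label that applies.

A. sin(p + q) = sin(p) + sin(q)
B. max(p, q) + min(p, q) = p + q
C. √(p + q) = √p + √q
A, C

Evaluating each claim at the given values:
A. LHS = sin(7) ≈ 0.657, RHS = sin(5) + sin(2) ≈ -0.04963 → fails here (LHS ≠ RHS)
B. LHS = 7, RHS = 7 → holds here (LHS = RHS)
C. LHS = √(7) ≈ 2.646, RHS = √(2) + √(5) ≈ 3.65 → fails here (LHS ≠ RHS)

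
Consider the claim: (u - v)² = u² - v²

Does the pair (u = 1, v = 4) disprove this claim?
Substituting u = 1, v = 4:
LHS = (1 - 4)² = 9
RHS = 1² - 4² = -15

Since LHS ≠ RHS, this pair disproves the claim.

Answer: Yes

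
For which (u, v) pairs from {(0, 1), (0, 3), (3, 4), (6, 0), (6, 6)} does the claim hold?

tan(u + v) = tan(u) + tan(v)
Testing each pair:
(0, 1): LHS = tan(1) ≈ 1.557, RHS = tan(1) ≈ 1.557 → holds
(0, 3): LHS = tan(3) ≈ -0.1425, RHS = tan(3) ≈ -0.1425 → holds
(3, 4): LHS = tan(7) ≈ 0.8714, RHS = tan(3) + tan(4) ≈ 1.015 → fails
(6, 0): LHS = tan(6) ≈ -0.291, RHS = tan(6) ≈ -0.291 → holds
(6, 6): LHS = tan(12) ≈ -0.6359, RHS = 2·tan(6) ≈ -0.582 → fails

3 of 5 pairs satisfy the claim.

Answer: (0, 1), (0, 3), (6, 0)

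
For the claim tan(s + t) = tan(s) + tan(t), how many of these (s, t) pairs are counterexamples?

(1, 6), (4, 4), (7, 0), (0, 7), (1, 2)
Testing each pair:
(1, 6): LHS = tan(7) ≈ 0.8714, RHS = tan(6) + tan(1) ≈ 1.266 → counterexample
(4, 4): LHS = tan(8) ≈ -6.8, RHS = 2·tan(4) ≈ 2.316 → counterexample
(7, 0): LHS = tan(7) ≈ 0.8714, RHS = tan(7) ≈ 0.8714 → satisfies claim
(0, 7): LHS = tan(7) ≈ 0.8714, RHS = tan(7) ≈ 0.8714 → satisfies claim
(1, 2): LHS = tan(3) ≈ -0.1425, RHS = tan(2) + tan(1) ≈ -0.6276 → counterexample

That makes 3 counterexamples.

Answer: 3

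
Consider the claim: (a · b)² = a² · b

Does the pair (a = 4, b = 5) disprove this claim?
Yes

Substituting a = 4, b = 5:
LHS = (4 · 5)² = 400
RHS = 4² · 5 = 80

Since LHS ≠ RHS, this pair disproves the claim.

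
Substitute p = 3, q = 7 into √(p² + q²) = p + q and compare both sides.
LHS = √(3² + 7²) = √(58) ≈ 7.616
RHS = 3 + 7 = 10

LHS ≠ RHS (they differ by about 2.384), so the equation does not hold here.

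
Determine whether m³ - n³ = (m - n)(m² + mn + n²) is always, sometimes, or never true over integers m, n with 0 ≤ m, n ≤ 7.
The identity holds for every pair in the range. For instance at (m, n) = (3, 4): both sides equal -37.

Answer: Always true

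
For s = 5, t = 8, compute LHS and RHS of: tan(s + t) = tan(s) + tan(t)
LHS = tan(5 + 8) = tan(13) ≈ 0.463
RHS = tan(5) + tan(8) ≈ -10.18

LHS ≠ RHS (they differ by about 10.64), so the equation does not hold here.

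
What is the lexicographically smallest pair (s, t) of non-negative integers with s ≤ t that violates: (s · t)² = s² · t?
(s, t) = (1, 2)

At (0, 6): both sides equal 0, so it holds there.

Substituting (1, 2) into the claim:
LHS = (1 · 2)² = 4
RHS = 1² · 2 = 2

Since LHS ≠ RHS, this pair disproves the claim, and no lexicographically smaller pair (s ≤ t, non-negative integers) does.

For instance (7, 7) is also a counterexample (LHS = 2401, RHS = 343), but it's lexicographically larger.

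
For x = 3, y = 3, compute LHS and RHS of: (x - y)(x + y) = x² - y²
LHS = (3 - 3)(3 + 3) = 0
RHS = 3² - 3² = 0

LHS = RHS: the two sides agree.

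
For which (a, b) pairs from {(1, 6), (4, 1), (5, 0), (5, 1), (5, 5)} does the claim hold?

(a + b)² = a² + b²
Testing each pair:
(1, 6): LHS = 49, RHS = 37 → fails
(4, 1): LHS = 25, RHS = 17 → fails
(5, 0): LHS = 25, RHS = 25 → holds
(5, 1): LHS = 36, RHS = 26 → fails
(5, 5): LHS = 100, RHS = 50 → fails

1 of 5 pairs satisfies the claim.

Answer: (5, 0)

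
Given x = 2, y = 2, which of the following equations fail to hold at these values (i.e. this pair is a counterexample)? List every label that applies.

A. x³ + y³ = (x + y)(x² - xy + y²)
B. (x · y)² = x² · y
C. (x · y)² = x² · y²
B

Evaluating each claim at the given values:
A. LHS = 16, RHS = 16 → holds here (LHS = RHS)
B. LHS = 16, RHS = 8 → fails here (LHS ≠ RHS)
C. LHS = 16, RHS = 16 → holds here (LHS = RHS)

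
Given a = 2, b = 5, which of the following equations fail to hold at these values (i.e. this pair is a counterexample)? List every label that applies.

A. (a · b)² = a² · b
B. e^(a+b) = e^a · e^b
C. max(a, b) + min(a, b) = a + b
Evaluating each claim at the given values:
A. LHS = 100, RHS = 20 → fails here (LHS ≠ RHS)
B. LHS = e^7 ≈ 1097, RHS = e^7 ≈ 1097 → holds here (LHS = RHS)
C. LHS = 7, RHS = 7 → holds here (LHS = RHS)

Answer: A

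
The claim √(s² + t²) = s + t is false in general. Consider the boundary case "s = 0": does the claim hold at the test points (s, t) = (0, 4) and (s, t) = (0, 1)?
At (0, 4): LHS = 4, RHS = 4 → equal
At (0, 1): LHS = 1, RHS = 1 → equal

So the claim does hold at both of these boundary points, even though it is not an identity.

Answer: Yes, holds at both test points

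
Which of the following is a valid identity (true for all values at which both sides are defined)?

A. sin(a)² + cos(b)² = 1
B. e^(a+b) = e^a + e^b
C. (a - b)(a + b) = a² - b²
A: fails at (3, 7) — LHS = sin(3)² + cos(7)² ≈ 0.5883, RHS = 1.
B: fails at (3, 7) — LHS = e^10 ≈ 22026.5, RHS = e^3 + e^7 ≈ 1117.
C: holds — e.g. at (1, 4), both sides equal -15.

Answer: C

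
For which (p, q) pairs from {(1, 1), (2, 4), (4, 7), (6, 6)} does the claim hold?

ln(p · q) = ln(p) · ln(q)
Testing each pair:
(1, 1): LHS = 0, RHS = 0 → holds
(2, 4): LHS = ln(8) ≈ 2.079, RHS = ln(2)·ln(4) ≈ 0.9609 → fails
(4, 7): LHS = ln(28) ≈ 3.332, RHS = ln(4)·ln(7) ≈ 2.698 → fails
(6, 6): LHS = ln(36) ≈ 3.584, RHS = ln(6)² ≈ 3.21 → fails

1 of 4 pairs satisfies the claim.

Answer: (1, 1)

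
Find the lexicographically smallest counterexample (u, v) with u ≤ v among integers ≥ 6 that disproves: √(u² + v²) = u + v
(u, v) = (6, 6)

Substituting (6, 6) into the claim:
LHS = √(6² + 6²) = 6·√(2) ≈ 8.485
RHS = 6 + 6 = 12

Since LHS ≠ RHS, this pair disproves the claim, and no lexicographically smaller pair (u ≤ v, integers ≥ 6) does.

For instance (7, 13) is also a counterexample (LHS = √(218) ≈ 14.76, RHS = 20), but it's lexicographically larger.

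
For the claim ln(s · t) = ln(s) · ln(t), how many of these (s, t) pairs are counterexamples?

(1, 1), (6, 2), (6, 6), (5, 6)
3

Testing each pair:
(1, 1): LHS = 0, RHS = 0 → satisfies claim
(6, 2): LHS = ln(12) ≈ 2.485, RHS = ln(2)·ln(6) ≈ 1.242 → counterexample
(6, 6): LHS = ln(36) ≈ 3.584, RHS = ln(6)² ≈ 3.21 → counterexample
(5, 6): LHS = ln(30) ≈ 3.401, RHS = ln(5)·ln(6) ≈ 2.884 → counterexample

That makes 3 counterexamples.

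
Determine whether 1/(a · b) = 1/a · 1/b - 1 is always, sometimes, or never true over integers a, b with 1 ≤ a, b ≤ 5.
Never true

The claim fails for every pair in the range. For instance at (a, b) = (2, 1): LHS = 1/2, RHS = -1/2.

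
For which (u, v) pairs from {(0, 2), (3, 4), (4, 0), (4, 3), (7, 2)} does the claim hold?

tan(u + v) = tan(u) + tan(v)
(0, 2), (4, 0)

Testing each pair:
(0, 2): LHS = tan(2) ≈ -2.185, RHS = tan(2) ≈ -2.185 → holds
(3, 4): LHS = tan(7) ≈ 0.8714, RHS = tan(3) + tan(4) ≈ 1.015 → fails
(4, 0): LHS = tan(4) ≈ 1.158, RHS = tan(4) ≈ 1.158 → holds
(4, 3): LHS = tan(7) ≈ 0.8714, RHS = tan(3) + tan(4) ≈ 1.015 → fails
(7, 2): LHS = tan(9) ≈ -0.4523, RHS = tan(2) + tan(7) ≈ -1.314 → fails

2 of 5 pairs satisfy the claim.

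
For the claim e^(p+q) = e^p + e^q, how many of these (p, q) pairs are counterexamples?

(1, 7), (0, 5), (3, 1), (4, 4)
Testing each pair:
(1, 7): LHS = e^8 ≈ 2981, RHS = e + e^7 ≈ 1099 → counterexample
(0, 5): LHS = e^5 ≈ 148.4, RHS = 1 + e^5 ≈ 149.4 → counterexample
(3, 1): LHS = e^4 ≈ 54.6, RHS = e + e^3 ≈ 22.8 → counterexample
(4, 4): LHS = e^8 ≈ 2981, RHS = 2·e^4 ≈ 109.2 → counterexample

That makes 4 counterexamples.

Answer: 4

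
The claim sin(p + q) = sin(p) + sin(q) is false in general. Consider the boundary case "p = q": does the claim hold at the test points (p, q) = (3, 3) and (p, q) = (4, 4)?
At (3, 3): LHS = sin(6) ≈ -0.2794 ≠ RHS = 2·sin(3) ≈ 0.2822
At (4, 4): LHS = sin(8) ≈ 0.9894 ≠ RHS = 2·sin(4) ≈ -1.514

Answer: No, fails at both test points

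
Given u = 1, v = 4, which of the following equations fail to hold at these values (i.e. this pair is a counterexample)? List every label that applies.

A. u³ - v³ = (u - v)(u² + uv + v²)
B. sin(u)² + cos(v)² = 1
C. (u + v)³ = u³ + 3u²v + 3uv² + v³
Evaluating each claim at the given values:
A. LHS = -63, RHS = -63 → holds here (LHS = RHS)
B. LHS = cos(4)² + sin(1)² ≈ 1.135, RHS = 1 → fails here (LHS ≠ RHS)
C. LHS = 125, RHS = 125 → holds here (LHS = RHS)

Answer: B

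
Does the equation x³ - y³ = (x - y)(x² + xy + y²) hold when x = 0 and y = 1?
Substituting x = 0, y = 1:

LHS = 0³ - 1³ = -1
RHS = (0 - 1)(0² + 0·1 + 1²) = -1

LHS = RHS, so the equation holds at this point.

Answer: Holds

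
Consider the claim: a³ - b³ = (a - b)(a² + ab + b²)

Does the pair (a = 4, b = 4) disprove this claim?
Substituting a = 4, b = 4:
LHS = 4³ - 4³ = 0
RHS = (4 - 4)(4² + 4·4 + 4²) = 0

The sides agree, so this pair does not disprove the claim.

Answer: No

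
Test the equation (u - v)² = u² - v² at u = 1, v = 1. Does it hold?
Substituting u = 1, v = 1:

LHS = (1 - 1)² = 0
RHS = 1² - 1² = 0

LHS = RHS, so the equation holds at this point.

Answer: Holds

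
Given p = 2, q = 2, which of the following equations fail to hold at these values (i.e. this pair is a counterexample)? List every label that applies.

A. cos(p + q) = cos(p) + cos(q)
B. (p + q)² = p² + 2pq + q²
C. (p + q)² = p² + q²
A, C

Evaluating each claim at the given values:
A. LHS = cos(4) ≈ -0.6536, RHS = 2·cos(2) ≈ -0.8323 → fails here (LHS ≠ RHS)
B. LHS = 16, RHS = 16 → holds here (LHS = RHS)
C. LHS = 16, RHS = 8 → fails here (LHS ≠ RHS)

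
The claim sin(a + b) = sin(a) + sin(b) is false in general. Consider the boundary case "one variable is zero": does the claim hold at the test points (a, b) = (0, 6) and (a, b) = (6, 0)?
Yes, holds at both test points

At (0, 6): LHS = sin(6) ≈ -0.2794, RHS = sin(6) ≈ -0.2794 → equal
At (6, 0): LHS = sin(6) ≈ -0.2794, RHS = sin(6) ≈ -0.2794 → equal

So the claim does hold at both of these boundary points, even though it is not an identity.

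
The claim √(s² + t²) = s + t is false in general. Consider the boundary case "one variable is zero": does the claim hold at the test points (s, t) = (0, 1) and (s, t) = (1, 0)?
Yes, holds at both test points

At (0, 1): LHS = 1, RHS = 1 → equal
At (1, 0): LHS = 1, RHS = 1 → equal

So the claim does hold at both of these boundary points, even though it is not an identity.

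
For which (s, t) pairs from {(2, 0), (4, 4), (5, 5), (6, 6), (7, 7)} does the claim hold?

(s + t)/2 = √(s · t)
Testing each pair:
(2, 0): LHS = 1, RHS = 0 → fails
(4, 4): LHS = 4, RHS = 4 → holds
(5, 5): LHS = 5, RHS = 5 → holds
(6, 6): LHS = 6, RHS = 6 → holds
(7, 7): LHS = 7, RHS = 7 → holds

4 of 5 pairs satisfy the claim.

Answer: (4, 4), (5, 5), (6, 6), (7, 7)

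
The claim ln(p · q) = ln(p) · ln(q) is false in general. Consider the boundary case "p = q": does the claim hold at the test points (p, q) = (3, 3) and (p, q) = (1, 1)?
At (3, 3): LHS = ln(9) ≈ 2.197 ≠ RHS = ln(3)² ≈ 1.207
At (1, 1): LHS = 0, RHS = 0 → equal

Answer: Only at (1, 1)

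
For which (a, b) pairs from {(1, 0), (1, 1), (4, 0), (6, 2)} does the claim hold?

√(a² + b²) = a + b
Testing each pair:
(1, 0): LHS = 1, RHS = 1 → holds
(1, 1): LHS = √(2) ≈ 1.414, RHS = 2 → fails
(4, 0): LHS = 4, RHS = 4 → holds
(6, 2): LHS = 2·√(10) ≈ 6.325, RHS = 8 → fails

2 of 4 pairs satisfy the claim.

Answer: (1, 0), (4, 0)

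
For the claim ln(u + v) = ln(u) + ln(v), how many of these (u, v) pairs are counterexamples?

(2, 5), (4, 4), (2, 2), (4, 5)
Testing each pair:
(2, 5): LHS = ln(7) ≈ 1.946, RHS = ln(2) + ln(5) ≈ 2.303 → counterexample
(4, 4): LHS = ln(8) ≈ 2.079, RHS = 2·ln(4) ≈ 2.773 → counterexample
(2, 2): LHS = ln(4) ≈ 1.386, RHS = 2·ln(2) ≈ 1.386 → satisfies claim
(4, 5): LHS = ln(9) ≈ 2.197, RHS = ln(4) + ln(5) ≈ 2.996 → counterexample

That makes 3 counterexamples.

Answer: 3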